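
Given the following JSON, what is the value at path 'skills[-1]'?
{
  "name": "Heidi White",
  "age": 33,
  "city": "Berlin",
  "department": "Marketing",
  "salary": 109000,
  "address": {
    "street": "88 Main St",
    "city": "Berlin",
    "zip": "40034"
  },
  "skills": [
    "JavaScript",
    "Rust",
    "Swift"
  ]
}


Query: skills[-1]
Path: skills -> last element
Value: Swift

Swift


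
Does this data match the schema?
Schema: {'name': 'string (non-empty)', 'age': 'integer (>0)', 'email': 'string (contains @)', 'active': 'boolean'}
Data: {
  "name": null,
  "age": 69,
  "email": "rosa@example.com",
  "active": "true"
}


Validating each field against schema:
  name: FAIL (null is not a string)
  age: OK (positive integer)
  email: OK (string with @)
  active: FAIL ("true" is not a boolean)

Result: INVALID (2 errors: name, active)

INVALID (2 errors: name, active)


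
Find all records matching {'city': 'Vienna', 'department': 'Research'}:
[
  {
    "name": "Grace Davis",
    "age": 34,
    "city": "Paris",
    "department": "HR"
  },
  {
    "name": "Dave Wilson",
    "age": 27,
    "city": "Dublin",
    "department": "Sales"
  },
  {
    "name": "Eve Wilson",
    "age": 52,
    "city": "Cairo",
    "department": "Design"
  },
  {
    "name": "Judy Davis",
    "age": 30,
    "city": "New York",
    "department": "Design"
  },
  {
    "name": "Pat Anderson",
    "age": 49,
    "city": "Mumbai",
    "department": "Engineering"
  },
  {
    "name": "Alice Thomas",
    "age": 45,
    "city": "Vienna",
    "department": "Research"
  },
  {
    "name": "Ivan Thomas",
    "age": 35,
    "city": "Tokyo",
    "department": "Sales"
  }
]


Search criteria: {'city': 'Vienna', 'department': 'Research'}

Checking 7 records:
  Grace Davis: {city: Paris, department: HR}
  Dave Wilson: {city: Dublin, department: Sales}
  Eve Wilson: {city: Cairo, department: Design}
  Judy Davis: {city: New York, department: Design}
  Pat Anderson: {city: Mumbai, department: Engineering}
  Alice Thomas: {city: Vienna, department: Research} <-- MATCH
  Ivan Thomas: {city: Tokyo, department: Sales}

Matches: ["Alice Thomas"]

["Alice Thomas"]


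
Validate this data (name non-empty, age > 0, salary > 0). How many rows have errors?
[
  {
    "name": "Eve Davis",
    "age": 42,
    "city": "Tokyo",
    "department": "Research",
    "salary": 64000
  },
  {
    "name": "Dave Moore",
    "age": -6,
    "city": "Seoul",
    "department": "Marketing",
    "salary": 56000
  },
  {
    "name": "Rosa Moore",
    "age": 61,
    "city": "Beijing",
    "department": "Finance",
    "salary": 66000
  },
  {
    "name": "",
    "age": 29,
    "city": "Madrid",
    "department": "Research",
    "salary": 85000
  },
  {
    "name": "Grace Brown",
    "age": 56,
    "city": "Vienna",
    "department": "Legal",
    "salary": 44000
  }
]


Validating 5 records:
Rules: name non-empty, age > 0, salary > 0

  Row 1 (Eve Davis): OK
  Row 2 (Dave Moore): negative age: -6
  Row 3 (Rosa Moore): OK
  Row 4 (???): empty name
  Row 5 (Grace Brown): OK

Total errors: 2

2 errors


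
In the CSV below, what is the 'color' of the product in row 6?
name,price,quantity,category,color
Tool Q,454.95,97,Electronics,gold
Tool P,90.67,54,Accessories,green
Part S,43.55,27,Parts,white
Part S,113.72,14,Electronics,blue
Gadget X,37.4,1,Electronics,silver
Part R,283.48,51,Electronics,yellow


Query: Row 6 ('Part R'), column 'color'
Value: yellow

yellow


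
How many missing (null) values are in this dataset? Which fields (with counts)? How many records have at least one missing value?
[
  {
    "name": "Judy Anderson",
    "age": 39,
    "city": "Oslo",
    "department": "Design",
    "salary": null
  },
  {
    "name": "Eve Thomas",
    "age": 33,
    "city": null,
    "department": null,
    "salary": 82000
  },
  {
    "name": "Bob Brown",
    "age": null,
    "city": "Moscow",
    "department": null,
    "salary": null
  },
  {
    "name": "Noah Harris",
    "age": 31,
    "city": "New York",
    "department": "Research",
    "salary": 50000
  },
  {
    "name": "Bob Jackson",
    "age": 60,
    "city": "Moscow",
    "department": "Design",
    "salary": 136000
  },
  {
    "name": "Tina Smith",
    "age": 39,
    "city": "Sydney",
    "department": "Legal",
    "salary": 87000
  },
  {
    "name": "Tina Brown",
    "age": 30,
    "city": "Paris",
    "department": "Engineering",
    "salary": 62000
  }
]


Checking for missing (null) values in 7 records:

  Judy Anderson: salary
  Eve Thomas: city, department
  Bob Brown: age, department, salary
  Noah Harris: complete
  Bob Jackson: complete
  Tina Smith: complete
  Tina Brown: complete

Per field:
  name: 0 missing
  age: 1 missing
  city: 1 missing
  department: 2 missing
  salary: 2 missing

Total missing values: 6
Records with any missing: 3

6 missing values (age: 1, city: 1, department: 2, salary: 2); 3 incomplete records


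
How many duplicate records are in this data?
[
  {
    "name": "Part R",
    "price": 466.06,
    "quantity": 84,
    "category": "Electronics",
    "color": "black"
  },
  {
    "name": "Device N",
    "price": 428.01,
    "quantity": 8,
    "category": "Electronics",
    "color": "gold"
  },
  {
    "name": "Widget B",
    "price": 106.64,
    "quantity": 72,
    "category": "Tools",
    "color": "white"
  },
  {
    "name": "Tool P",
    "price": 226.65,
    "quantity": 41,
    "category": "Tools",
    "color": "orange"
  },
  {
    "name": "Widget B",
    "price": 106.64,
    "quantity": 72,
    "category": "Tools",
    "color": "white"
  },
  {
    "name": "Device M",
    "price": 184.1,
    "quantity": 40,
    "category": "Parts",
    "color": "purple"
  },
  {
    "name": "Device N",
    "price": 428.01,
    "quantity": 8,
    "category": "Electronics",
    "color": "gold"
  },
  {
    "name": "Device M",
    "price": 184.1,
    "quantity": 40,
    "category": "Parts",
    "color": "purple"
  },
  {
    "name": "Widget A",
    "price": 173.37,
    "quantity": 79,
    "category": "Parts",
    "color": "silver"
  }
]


Checking 9 records for duplicates:

  Row 1: Part R ($466.06, qty 84)
  Row 2: Device N ($428.01, qty 8)
  Row 3: Widget B ($106.64, qty 72)
  Row 4: Tool P ($226.65, qty 41)
  Row 5: Widget B ($106.64, qty 72) <-- DUPLICATE
  Row 6: Device M ($184.1, qty 40)
  Row 7: Device N ($428.01, qty 8) <-- DUPLICATE
  Row 8: Device M ($184.1, qty 40) <-- DUPLICATE
  Row 9: Widget A ($173.37, qty 79)

Duplicates found: 3
Unique records: 6

3 duplicates, 6 unique


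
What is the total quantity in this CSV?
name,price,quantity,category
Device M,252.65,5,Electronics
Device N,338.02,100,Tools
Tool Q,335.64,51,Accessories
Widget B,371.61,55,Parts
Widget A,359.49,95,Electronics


Computing total quantity:
Values: [5, 100, 51, 55, 95]
Sum = 306

306


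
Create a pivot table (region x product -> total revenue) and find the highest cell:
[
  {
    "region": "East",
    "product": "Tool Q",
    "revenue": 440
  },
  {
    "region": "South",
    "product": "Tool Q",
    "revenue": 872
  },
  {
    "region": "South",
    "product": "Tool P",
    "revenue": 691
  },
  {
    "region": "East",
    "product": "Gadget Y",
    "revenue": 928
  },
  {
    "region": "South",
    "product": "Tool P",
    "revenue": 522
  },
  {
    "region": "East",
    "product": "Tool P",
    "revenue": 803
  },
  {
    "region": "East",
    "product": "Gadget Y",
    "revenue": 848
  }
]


Pivot: region (rows) x product (columns) -> total revenue

     Gadget Y      Tool P        Tool Q      
East          1776           803           440  
South            0          1213           872  

Highest: East / Gadget Y = $1776

East / Gadget Y = $1776


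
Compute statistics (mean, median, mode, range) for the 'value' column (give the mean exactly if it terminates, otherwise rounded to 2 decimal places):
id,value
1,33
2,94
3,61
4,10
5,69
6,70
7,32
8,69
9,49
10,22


Data: [33, 94, 61, 10, 69, 70, 32, 69, 49, 22]
Count: 10
Sum: 509
Mean: 509/10 = 50.9
Sorted: [10, 22, 32, 33, 49, 61, 69, 69, 70, 94]
Median: 55.0
Mode: 69 (2 times)
Range: 94 - 10 = 84
Min: 10, Max: 94

mean=50.9, median=55.0, mode=69, range=84


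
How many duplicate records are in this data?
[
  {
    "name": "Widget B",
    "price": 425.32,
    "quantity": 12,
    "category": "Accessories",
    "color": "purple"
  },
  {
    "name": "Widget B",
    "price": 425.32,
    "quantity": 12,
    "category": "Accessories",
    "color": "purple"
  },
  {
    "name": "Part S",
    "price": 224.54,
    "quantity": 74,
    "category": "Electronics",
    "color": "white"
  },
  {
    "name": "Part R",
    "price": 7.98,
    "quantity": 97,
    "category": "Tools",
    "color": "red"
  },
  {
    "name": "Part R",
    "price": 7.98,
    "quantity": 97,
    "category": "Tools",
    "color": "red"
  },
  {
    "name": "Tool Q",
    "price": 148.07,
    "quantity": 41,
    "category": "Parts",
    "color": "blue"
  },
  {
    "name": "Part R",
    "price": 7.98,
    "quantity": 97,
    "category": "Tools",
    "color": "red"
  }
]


Checking 7 records for duplicates:

  Row 1: Widget B ($425.32, qty 12)
  Row 2: Widget B ($425.32, qty 12) <-- DUPLICATE
  Row 3: Part S ($224.54, qty 74)
  Row 4: Part R ($7.98, qty 97)
  Row 5: Part R ($7.98, qty 97) <-- DUPLICATE
  Row 6: Tool Q ($148.07, qty 41)
  Row 7: Part R ($7.98, qty 97) <-- DUPLICATE

Duplicates found: 3
Unique records: 4

3 duplicates, 4 unique


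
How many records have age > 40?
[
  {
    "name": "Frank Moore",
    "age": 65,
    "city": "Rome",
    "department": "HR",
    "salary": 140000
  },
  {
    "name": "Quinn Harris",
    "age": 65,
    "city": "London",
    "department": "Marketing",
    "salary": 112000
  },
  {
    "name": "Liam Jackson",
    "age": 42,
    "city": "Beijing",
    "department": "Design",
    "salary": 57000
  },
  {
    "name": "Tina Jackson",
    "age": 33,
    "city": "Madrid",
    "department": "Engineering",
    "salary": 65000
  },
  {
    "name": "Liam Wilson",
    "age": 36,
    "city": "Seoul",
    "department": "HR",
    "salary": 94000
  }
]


Data: 5 records
Condition: age > 40

Checking each record:
  Frank Moore: 65 MATCH
  Quinn Harris: 65 MATCH
  Liam Jackson: 42 MATCH
  Tina Jackson: 33
  Liam Wilson: 36

Count: 3

3


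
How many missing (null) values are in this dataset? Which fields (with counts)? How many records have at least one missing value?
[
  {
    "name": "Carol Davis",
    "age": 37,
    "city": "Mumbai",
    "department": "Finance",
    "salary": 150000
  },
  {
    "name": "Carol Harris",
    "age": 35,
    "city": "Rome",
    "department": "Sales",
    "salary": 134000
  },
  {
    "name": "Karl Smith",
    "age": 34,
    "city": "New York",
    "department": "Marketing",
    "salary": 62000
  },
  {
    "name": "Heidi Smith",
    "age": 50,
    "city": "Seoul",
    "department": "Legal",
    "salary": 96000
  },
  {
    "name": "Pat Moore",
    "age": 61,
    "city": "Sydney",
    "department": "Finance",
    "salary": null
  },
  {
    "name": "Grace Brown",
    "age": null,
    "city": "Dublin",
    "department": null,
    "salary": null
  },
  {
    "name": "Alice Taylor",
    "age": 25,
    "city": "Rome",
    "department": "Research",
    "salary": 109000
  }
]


Checking for missing (null) values in 7 records:

  Carol Davis: complete
  Carol Harris: complete
  Karl Smith: complete
  Heidi Smith: complete
  Pat Moore: salary
  Grace Brown: age, department, salary
  Alice Taylor: complete

Per field:
  name: 0 missing
  age: 1 missing
  city: 0 missing
  department: 1 missing
  salary: 2 missing

Total missing values: 4
Records with any missing: 2

4 missing values (age: 1, department: 1, salary: 2); 2 incomplete records


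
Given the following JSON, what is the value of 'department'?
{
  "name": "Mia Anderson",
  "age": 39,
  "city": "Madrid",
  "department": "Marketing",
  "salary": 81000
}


Looking up field 'department'
Value: Marketing

Marketing


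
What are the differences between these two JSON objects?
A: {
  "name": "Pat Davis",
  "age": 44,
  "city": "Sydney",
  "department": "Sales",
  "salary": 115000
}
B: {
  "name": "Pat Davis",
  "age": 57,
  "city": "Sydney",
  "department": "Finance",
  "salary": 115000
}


Comparing each field (in key order):
  name: same
  age: DIFFERENT
  city: same
  department: DIFFERENT
  salary: same
Differences:
  age: 44 -> 57
  department: Sales -> Finance

2 field(s) changed

2 changes: age, department


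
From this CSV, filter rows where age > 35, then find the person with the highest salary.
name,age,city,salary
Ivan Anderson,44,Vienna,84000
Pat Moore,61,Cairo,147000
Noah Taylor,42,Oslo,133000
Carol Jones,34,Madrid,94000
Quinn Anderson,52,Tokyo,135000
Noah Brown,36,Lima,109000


Filter: age > 35
Sort by: salary (descending)

Filtered records (5):
  Pat Moore, age 61, salary $147000
  Quinn Anderson, age 52, salary $135000
  Noah Taylor, age 42, salary $133000
  Noah Brown, age 36, salary $109000
  Ivan Anderson, age 44, salary $84000

Highest salary: Pat Moore ($147000)

Pat Moore


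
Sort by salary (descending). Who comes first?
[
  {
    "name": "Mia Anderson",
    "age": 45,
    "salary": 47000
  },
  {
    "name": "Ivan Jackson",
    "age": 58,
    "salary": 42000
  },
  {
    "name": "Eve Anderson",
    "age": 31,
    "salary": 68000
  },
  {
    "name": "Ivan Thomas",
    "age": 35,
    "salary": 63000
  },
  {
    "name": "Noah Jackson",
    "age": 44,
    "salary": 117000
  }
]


Sort by: salary (descending)

Sorted order:
  1. Noah Jackson (salary = 117000)
  2. Eve Anderson (salary = 68000)
  3. Ivan Thomas (salary = 63000)
  4. Mia Anderson (salary = 47000)
  5. Ivan Jackson (salary = 42000)

First: Noah Jackson

Noah Jackson


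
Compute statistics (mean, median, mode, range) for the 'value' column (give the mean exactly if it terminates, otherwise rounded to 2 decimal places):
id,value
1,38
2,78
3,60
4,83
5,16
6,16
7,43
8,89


Data: [38, 78, 60, 83, 16, 16, 43, 89]
Count: 8
Sum: 423
Mean: 423/8 = 52.875
Sorted: [16, 16, 38, 43, 60, 78, 83, 89]
Median: 51.5
Mode: 16 (2 times)
Range: 89 - 16 = 73
Min: 16, Max: 89

mean=52.875, median=51.5, mode=16, range=73


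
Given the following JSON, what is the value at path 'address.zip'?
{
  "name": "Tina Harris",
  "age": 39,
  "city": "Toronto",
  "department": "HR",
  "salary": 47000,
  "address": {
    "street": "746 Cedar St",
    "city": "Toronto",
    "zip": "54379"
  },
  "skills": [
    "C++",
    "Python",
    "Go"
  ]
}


Query: address.zip
Path: address -> zip
Value: 54379

54379


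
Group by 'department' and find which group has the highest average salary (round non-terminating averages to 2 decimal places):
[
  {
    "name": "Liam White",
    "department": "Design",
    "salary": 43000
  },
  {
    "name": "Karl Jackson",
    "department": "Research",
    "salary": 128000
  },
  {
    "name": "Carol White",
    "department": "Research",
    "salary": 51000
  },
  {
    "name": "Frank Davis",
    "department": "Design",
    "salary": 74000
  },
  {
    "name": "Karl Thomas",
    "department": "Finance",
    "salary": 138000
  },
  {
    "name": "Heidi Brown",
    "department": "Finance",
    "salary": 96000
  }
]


Group by: department

Groups:
  Design: 2 people, avg salary = 117000/2 = $58500
  Finance: 2 people, avg salary = 234000/2 = $117000
  Research: 2 people, avg salary = 179000/2 = $89500

Highest average salary: Finance ($117000)

Finance ($117000)


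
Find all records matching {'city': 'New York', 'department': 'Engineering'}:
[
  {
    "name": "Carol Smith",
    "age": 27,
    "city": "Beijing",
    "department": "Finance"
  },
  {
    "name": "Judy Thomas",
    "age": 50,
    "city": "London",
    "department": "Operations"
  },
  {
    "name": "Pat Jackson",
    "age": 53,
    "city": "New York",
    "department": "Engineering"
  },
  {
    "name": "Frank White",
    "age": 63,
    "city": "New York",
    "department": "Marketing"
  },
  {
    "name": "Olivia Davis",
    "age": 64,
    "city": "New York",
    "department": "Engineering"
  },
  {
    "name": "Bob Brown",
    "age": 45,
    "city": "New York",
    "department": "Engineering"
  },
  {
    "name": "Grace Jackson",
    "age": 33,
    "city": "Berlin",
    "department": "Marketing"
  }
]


Search criteria: {'city': 'New York', 'department': 'Engineering'}

Checking 7 records:
  Carol Smith: {city: Beijing, department: Finance}
  Judy Thomas: {city: London, department: Operations}
  Pat Jackson: {city: New York, department: Engineering} <-- MATCH
  Frank White: {city: New York, department: Marketing}
  Olivia Davis: {city: New York, department: Engineering} <-- MATCH
  Bob Brown: {city: New York, department: Engineering} <-- MATCH
  Grace Jackson: {city: Berlin, department: Marketing}

Matches: ["Pat Jackson", "Olivia Davis", "Bob Brown"]

["Pat Jackson", "Olivia Davis", "Bob Brown"]


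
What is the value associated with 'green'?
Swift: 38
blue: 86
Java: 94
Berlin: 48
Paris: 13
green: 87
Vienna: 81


Looking up key 'green'
Value: 87

87


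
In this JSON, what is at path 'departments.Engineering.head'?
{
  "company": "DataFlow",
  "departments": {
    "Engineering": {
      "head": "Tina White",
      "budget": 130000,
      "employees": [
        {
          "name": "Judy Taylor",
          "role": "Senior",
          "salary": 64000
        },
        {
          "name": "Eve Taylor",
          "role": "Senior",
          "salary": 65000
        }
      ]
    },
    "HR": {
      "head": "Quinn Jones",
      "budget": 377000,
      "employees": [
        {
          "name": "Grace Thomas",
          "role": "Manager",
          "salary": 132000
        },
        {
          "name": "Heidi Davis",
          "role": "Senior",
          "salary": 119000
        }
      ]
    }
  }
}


Path: departments.Engineering.head

Navigate:
  -> departments
  -> Engineering
  -> head = 'Tina White'

Tina White


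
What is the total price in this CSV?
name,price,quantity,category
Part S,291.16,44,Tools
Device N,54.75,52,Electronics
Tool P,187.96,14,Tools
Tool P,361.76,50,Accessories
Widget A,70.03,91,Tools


Computing total price:
Values: [291.16, 54.75, 187.96, 361.76, 70.03]
Sum = 965.66

965.66


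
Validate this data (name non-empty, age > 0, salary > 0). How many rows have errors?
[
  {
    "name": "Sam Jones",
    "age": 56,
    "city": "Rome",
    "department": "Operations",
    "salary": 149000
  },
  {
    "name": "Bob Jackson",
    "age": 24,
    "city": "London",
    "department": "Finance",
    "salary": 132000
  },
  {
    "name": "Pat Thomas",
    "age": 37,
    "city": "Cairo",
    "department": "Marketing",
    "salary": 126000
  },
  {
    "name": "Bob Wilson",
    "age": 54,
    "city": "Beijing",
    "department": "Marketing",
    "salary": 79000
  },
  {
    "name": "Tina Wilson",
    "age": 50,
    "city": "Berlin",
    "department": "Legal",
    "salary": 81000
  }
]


Validating 5 records:
Rules: name non-empty, age > 0, salary > 0

  Row 1 (Sam Jones): OK
  Row 2 (Bob Jackson): OK
  Row 3 (Pat Thomas): OK
  Row 4 (Bob Wilson): OK
  Row 5 (Tina Wilson): OK

Total errors: 0

0 errors


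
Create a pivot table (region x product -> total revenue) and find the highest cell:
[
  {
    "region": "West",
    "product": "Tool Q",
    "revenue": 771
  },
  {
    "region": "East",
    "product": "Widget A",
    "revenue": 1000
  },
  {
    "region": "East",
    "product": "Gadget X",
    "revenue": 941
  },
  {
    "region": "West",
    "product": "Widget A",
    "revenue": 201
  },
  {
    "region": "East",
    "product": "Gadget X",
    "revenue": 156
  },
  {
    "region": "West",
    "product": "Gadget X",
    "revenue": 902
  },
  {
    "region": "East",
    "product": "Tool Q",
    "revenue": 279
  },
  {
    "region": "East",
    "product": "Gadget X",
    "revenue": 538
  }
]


Pivot: region (rows) x product (columns) -> total revenue

     Gadget X      Tool Q        Widget A    
East          1635           279          1000  
West           902           771           201  

Highest: East / Gadget X = $1635

East / Gadget X = $1635


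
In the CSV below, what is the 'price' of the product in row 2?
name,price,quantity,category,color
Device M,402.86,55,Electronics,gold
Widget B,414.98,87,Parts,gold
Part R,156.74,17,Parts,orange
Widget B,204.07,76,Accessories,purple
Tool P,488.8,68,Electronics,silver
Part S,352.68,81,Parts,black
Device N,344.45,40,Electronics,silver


Query: Row 2 ('Widget B'), column 'price'
Value: 414.98

414.98


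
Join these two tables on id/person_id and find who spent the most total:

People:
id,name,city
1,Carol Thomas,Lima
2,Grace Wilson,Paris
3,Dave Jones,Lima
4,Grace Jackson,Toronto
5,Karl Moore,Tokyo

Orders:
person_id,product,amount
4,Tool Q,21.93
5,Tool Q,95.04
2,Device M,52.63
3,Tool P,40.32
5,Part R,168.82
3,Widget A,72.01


Join on: people.id = orders.person_id

Joined rows:
  Grace Jackson (Toronto) bought Tool Q for $21.93
  Karl Moore (Tokyo) bought Tool Q for $95.04
  Grace Wilson (Paris) bought Device M for $52.63
  Dave Jones (Lima) bought Tool P for $40.32
  Karl Moore (Tokyo) bought Part R for $168.82
  Dave Jones (Lima) bought Widget A for $72.01

Total per person:
  Karl Moore: $263.86
  Dave Jones: $112.33
  Grace Wilson: $52.63
  Grace Jackson: $21.93

Top spender: Karl Moore ($263.86)

Karl Moore ($263.86)


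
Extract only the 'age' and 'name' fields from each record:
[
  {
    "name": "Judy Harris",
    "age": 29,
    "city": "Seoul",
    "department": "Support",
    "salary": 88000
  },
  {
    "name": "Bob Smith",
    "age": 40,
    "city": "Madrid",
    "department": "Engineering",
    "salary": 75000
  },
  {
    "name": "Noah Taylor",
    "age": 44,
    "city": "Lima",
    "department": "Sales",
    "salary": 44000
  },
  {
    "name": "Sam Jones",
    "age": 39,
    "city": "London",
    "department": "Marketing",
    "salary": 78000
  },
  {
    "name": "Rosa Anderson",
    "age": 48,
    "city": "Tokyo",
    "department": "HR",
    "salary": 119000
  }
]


Original: 5 records with fields: name, age, city, department, salary
Keep: ['age', 'name']
Drop: ['city', 'department', 'salary']
Result: 5 records, 2 fields each

[
  {
    "age": 29,
    "name": "Judy Harris"
  },
  {
    "age": 40,
    "name": "Bob Smith"
  },
  {
    "age": 44,
    "name": "Noah Taylor"
  },
  {
    "age": 39,
    "name": "Sam Jones"
  },
  {
    "age": 48,
    "name": "Rosa Anderson"
  }
]


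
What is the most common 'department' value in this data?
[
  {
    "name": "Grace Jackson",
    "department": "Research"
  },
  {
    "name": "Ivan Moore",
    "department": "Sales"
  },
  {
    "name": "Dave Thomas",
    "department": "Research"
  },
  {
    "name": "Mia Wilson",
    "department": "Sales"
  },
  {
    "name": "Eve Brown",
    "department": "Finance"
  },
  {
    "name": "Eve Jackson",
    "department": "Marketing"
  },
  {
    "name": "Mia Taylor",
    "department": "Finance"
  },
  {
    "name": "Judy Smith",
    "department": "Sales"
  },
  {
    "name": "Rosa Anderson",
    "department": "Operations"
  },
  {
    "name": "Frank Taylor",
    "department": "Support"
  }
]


Counting 'department' values across 10 records:

  Sales: 3 ###
  Research: 2 ##
  Finance: 2 ##
  Marketing: 1 #
  Operations: 1 #
  Support: 1 #

Most common: Sales (3 times)

Sales (3 times)


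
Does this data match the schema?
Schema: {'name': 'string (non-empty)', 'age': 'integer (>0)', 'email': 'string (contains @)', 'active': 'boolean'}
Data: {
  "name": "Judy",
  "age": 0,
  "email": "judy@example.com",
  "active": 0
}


Validating each field against schema:
  name: OK (non-empty string)
  age: FAIL (0 is not > 0)
  email: OK (string with @)
  active: FAIL (0 is not a boolean)

Result: INVALID (2 errors: age, active)

INVALID (2 errors: age, active)


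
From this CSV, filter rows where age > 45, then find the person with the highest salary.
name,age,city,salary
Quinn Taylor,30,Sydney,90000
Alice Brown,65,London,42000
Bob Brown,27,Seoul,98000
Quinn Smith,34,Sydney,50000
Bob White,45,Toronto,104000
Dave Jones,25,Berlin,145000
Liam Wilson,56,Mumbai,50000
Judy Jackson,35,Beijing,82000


Filter: age > 45
Sort by: salary (descending)

Filtered records (2):
  Liam Wilson, age 56, salary $50000
  Alice Brown, age 65, salary $42000

Highest salary: Liam Wilson ($50000)

Liam Wilson


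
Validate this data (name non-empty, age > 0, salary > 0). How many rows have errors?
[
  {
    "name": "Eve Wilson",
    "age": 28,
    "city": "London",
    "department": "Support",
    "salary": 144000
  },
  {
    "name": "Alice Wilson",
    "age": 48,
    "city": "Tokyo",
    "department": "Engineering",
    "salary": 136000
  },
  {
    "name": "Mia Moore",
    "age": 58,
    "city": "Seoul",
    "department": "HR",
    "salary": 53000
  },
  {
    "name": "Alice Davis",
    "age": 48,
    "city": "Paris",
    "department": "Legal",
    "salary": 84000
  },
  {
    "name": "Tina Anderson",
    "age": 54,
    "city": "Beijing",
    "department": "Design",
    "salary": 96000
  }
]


Validating 5 records:
Rules: name non-empty, age > 0, salary > 0

  Row 1 (Eve Wilson): OK
  Row 2 (Alice Wilson): OK
  Row 3 (Mia Moore): OK
  Row 4 (Alice Davis): OK
  Row 5 (Tina Anderson): OK

Total errors: 0

0 errors


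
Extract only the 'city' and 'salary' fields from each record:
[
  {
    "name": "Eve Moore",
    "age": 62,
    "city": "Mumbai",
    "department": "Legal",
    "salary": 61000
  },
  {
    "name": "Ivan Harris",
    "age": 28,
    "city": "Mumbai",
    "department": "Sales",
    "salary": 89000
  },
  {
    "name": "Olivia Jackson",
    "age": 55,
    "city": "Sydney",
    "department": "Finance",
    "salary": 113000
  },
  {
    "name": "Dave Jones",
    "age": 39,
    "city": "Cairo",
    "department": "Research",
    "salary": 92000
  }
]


Original: 4 records with fields: name, age, city, department, salary
Keep: ['city', 'salary']
Drop: ['name', 'age', 'department']
Result: 4 records, 2 fields each

[
  {
    "city": "Mumbai",
    "salary": 61000
  },
  {
    "city": "Mumbai",
    "salary": 89000
  },
  {
    "city": "Sydney",
    "salary": 113000
  },
  {
    "city": "Cairo",
    "salary": 92000
  }
]


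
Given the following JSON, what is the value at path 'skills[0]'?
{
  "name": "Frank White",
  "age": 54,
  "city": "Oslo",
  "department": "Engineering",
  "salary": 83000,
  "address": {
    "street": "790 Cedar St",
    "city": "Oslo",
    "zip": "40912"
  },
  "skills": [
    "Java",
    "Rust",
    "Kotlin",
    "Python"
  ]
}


Query: skills[0]
Path: skills -> first element
Value: Java

Java


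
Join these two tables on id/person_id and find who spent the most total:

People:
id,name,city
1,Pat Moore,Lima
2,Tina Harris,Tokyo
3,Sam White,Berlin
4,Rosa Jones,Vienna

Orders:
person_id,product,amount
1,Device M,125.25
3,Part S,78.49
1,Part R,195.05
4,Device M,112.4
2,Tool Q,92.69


Join on: people.id = orders.person_id

Joined rows:
  Pat Moore (Lima) bought Device M for $125.25
  Sam White (Berlin) bought Part S for $78.49
  Pat Moore (Lima) bought Part R for $195.05
  Rosa Jones (Vienna) bought Device M for $112.4
  Tina Harris (Tokyo) bought Tool Q for $92.69

Total per person:
  Pat Moore: $320.30
  Rosa Jones: $112.40
  Tina Harris: $92.69
  Sam White: $78.49

Top spender: Pat Moore ($320.30)

Pat Moore ($320.30)


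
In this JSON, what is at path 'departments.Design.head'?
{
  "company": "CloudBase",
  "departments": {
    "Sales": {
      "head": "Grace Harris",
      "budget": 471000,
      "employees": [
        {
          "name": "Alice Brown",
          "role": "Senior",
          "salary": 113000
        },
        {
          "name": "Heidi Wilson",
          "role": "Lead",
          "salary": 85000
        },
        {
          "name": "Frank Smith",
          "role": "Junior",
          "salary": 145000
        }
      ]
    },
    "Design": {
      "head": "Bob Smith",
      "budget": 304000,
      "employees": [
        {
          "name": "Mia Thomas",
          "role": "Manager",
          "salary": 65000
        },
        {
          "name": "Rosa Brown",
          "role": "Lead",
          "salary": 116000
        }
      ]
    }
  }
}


Path: departments.Design.head

Navigate:
  -> departments
  -> Design
  -> head = 'Bob Smith'

Bob Smith


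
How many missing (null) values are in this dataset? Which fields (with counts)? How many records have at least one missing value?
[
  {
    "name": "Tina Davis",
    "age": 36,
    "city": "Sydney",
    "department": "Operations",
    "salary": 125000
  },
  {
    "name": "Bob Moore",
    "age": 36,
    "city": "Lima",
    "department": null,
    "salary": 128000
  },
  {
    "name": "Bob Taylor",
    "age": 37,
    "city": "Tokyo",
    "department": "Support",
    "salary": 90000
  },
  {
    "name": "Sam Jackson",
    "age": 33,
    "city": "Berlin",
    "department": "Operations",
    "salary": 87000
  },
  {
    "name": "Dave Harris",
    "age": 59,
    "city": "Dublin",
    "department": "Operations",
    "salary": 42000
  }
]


Checking for missing (null) values in 5 records:

  Tina Davis: complete
  Bob Moore: department
  Bob Taylor: complete
  Sam Jackson: complete
  Dave Harris: complete

Per field:
  name: 0 missing
  age: 0 missing
  city: 0 missing
  department: 1 missing
  salary: 0 missing

Total missing values: 1
Records with any missing: 1

1 missing values (department: 1); 1 incomplete records


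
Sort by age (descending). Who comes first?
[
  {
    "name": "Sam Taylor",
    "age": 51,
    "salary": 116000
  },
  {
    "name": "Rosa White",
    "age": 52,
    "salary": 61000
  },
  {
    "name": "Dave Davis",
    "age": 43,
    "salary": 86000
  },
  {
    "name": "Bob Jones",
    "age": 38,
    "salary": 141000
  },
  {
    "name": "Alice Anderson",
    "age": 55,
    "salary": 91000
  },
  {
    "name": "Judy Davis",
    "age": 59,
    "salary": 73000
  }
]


Sort by: age (descending)

Sorted order:
  1. Judy Davis (age = 59)
  2. Alice Anderson (age = 55)
  3. Rosa White (age = 52)
  4. Sam Taylor (age = 51)
  5. Dave Davis (age = 43)
  6. Bob Jones (age = 38)

First: Judy Davis

Judy Davis


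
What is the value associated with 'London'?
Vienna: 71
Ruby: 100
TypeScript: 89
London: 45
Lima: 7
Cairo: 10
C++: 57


Looking up key 'London'
Value: 45

45


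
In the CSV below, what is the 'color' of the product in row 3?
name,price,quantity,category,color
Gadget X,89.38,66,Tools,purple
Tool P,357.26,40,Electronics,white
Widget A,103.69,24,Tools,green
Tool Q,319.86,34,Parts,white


Query: Row 3 ('Widget A'), column 'color'
Value: green

green


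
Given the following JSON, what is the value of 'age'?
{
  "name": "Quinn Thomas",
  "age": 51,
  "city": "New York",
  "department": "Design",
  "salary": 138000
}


Looking up field 'age'
Value: 51

51


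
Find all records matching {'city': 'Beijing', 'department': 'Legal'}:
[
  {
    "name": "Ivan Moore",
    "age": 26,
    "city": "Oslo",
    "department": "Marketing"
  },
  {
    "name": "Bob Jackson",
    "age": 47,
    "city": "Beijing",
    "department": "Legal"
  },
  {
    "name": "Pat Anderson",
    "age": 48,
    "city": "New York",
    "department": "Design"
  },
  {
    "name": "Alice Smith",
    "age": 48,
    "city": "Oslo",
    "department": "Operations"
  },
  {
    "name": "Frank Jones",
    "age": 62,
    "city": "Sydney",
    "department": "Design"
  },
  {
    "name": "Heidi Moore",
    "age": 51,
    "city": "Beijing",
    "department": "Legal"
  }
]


Search criteria: {'city': 'Beijing', 'department': 'Legal'}

Checking 6 records:
  Ivan Moore: {city: Oslo, department: Marketing}
  Bob Jackson: {city: Beijing, department: Legal} <-- MATCH
  Pat Anderson: {city: New York, department: Design}
  Alice Smith: {city: Oslo, department: Operations}
  Frank Jones: {city: Sydney, department: Design}
  Heidi Moore: {city: Beijing, department: Legal} <-- MATCH

Matches: ["Bob Jackson", "Heidi Moore"]

["Bob Jackson", "Heidi Moore"]


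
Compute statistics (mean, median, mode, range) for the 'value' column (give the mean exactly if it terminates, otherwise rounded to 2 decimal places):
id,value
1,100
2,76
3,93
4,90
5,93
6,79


Data: [100, 76, 93, 90, 93, 79]
Count: 6
Sum: 531
Mean: 531/6 = 88.5
Sorted: [76, 79, 90, 93, 93, 100]
Median: 91.5
Mode: 93 (2 times)
Range: 100 - 76 = 24
Min: 76, Max: 100

mean=88.5, median=91.5, mode=93, range=24


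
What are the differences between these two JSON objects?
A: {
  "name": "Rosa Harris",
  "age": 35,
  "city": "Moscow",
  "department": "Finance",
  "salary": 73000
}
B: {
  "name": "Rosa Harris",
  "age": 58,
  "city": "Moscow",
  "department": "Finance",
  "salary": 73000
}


Comparing each field (in key order):
  name: same
  age: DIFFERENT
  city: same
  department: same
  salary: same
Differences:
  age: 35 -> 58

1 field(s) changed

1 change: age


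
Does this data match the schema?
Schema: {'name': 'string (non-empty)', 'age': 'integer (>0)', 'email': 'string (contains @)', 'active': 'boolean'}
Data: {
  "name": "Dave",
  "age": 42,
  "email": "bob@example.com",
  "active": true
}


Validating each field against schema:
  name: OK (non-empty string)
  age: OK (positive integer)
  email: OK (string with @)
  active: OK (boolean)

Result: VALID

VALID


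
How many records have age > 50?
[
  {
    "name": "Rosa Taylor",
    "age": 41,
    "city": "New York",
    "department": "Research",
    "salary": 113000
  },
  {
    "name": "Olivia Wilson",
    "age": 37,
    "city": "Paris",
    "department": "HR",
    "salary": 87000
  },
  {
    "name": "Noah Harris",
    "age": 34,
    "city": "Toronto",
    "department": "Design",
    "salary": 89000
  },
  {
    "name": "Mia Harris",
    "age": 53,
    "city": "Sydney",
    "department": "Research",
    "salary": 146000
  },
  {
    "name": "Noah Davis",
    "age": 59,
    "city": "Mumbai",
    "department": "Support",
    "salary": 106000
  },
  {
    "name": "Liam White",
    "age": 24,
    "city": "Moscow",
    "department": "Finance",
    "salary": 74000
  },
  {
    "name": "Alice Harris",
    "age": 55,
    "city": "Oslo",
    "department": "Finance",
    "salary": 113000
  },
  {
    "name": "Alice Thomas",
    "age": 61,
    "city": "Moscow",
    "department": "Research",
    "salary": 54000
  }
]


Data: 8 records
Condition: age > 50

Checking each record:
  Rosa Taylor: 41
  Olivia Wilson: 37
  Noah Harris: 34
  Mia Harris: 53 MATCH
  Noah Davis: 59 MATCH
  Liam White: 24
  Alice Harris: 55 MATCH
  Alice Thomas: 61 MATCH

Count: 4

4


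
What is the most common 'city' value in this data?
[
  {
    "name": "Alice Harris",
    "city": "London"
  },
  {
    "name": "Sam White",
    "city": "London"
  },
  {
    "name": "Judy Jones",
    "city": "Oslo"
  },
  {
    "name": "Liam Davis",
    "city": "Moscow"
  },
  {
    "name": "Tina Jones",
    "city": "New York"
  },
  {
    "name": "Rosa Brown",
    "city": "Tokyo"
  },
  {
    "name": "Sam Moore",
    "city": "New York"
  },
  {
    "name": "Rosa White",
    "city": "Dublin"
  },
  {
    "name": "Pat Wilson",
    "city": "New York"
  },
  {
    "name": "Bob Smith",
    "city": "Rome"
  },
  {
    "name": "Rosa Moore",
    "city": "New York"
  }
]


Counting 'city' values across 11 records:

  New York: 4 ####
  London: 2 ##
  Oslo: 1 #
  Moscow: 1 #
  Tokyo: 1 #
  Dublin: 1 #
  Rome: 1 #

Most common: New York (4 times)

New York (4 times)


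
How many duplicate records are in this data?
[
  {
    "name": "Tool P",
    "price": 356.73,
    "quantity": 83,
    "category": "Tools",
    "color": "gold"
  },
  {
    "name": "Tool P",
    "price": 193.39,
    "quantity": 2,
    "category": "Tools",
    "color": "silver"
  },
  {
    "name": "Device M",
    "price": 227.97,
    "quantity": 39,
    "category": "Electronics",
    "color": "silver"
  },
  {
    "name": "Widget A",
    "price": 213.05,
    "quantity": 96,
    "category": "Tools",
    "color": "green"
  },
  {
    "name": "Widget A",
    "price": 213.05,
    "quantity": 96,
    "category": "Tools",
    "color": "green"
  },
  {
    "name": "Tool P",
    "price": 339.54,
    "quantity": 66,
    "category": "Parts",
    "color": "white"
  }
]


Checking 6 records for duplicates:

  Row 1: Tool P ($356.73, qty 83)
  Row 2: Tool P ($193.39, qty 2)
  Row 3: Device M ($227.97, qty 39)
  Row 4: Widget A ($213.05, qty 96)
  Row 5: Widget A ($213.05, qty 96) <-- DUPLICATE
  Row 6: Tool P ($339.54, qty 66)

Duplicates found: 1
Unique records: 5

1 duplicates, 5 unique


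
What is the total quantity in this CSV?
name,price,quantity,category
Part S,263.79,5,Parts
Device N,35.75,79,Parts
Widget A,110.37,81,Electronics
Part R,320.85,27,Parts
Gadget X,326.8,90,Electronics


Computing total quantity:
Values: [5, 79, 81, 27, 90]
Sum = 282

282


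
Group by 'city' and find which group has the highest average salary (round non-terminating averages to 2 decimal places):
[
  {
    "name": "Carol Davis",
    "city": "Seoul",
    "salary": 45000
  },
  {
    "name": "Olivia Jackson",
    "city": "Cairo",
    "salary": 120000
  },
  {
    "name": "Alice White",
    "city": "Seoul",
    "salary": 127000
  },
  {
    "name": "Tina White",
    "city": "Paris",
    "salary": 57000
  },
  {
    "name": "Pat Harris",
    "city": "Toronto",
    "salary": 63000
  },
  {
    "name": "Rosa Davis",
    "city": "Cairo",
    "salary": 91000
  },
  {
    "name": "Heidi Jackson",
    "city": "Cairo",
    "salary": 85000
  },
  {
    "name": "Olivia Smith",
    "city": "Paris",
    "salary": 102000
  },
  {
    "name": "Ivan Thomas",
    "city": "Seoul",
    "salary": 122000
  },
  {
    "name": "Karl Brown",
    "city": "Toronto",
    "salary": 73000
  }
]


Group by: city

Groups:
  Cairo: 3 people, avg salary = 296000/3 ≈ $98666.67
  Paris: 2 people, avg salary = 159000/2 = $79500
  Seoul: 3 people, avg salary = 294000/3 = $98000
  Toronto: 2 people, avg salary = 136000/2 = $68000

Highest average salary: Cairo (≈$98666.67)

Cairo (≈$98666.67)


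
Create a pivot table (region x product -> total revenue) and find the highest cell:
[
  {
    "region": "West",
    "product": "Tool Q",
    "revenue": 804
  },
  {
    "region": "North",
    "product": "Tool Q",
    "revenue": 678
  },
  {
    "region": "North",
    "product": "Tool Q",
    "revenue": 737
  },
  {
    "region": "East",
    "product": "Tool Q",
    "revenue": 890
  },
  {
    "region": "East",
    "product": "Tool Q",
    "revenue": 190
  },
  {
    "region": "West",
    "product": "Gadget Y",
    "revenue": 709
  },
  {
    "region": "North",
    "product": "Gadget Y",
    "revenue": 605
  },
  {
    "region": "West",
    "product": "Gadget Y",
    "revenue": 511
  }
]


Pivot: region (rows) x product (columns) -> total revenue

     Gadget Y      Tool Q      
East             0          1080  
North          605          1415  
West          1220           804  

Highest: North / Tool Q = $1415

North / Tool Q = $1415


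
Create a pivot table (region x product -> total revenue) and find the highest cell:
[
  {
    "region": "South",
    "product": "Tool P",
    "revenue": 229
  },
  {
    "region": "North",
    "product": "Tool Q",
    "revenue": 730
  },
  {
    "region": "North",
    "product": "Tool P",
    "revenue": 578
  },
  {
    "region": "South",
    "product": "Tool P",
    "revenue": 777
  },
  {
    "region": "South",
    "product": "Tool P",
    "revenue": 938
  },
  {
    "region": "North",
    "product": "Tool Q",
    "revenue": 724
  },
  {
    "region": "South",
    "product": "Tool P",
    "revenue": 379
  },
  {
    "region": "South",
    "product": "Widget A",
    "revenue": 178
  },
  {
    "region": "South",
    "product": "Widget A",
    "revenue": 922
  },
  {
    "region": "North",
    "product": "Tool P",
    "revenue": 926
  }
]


Pivot: region (rows) x product (columns) -> total revenue

     Tool P        Tool Q        Widget A    
North         1504          1454             0  
South         2323             0          1100  

Highest: South / Tool P = $2323

South / Tool P = $2323


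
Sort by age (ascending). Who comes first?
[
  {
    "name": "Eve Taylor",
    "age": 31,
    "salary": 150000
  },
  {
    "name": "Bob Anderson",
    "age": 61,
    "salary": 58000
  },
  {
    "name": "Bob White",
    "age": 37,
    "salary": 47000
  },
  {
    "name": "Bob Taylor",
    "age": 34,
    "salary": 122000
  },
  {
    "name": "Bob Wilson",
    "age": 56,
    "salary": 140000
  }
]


Sort by: age (ascending)

Sorted order:
  1. Eve Taylor (age = 31)
  2. Bob Taylor (age = 34)
  3. Bob White (age = 37)
  4. Bob Wilson (age = 56)
  5. Bob Anderson (age = 61)

First: Eve Taylor

Eve Taylor
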